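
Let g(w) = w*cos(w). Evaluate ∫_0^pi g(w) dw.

Integrate by parts once (u = w, dv = cos(w) dw).
An antiderivative is F(w) = w*sin(w) + cos(w).
Then F(pi) - F(0) = (-1) - (1) = -2.

-2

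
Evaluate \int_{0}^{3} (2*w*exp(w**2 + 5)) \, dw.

-exp(5) + exp(14)

Let u = w**2 + 5, so du = 2*w dw. When w = 0, u = 5; when w = 3, u = 14.
The integral becomes ∫ exp(u) du from 5 to 14, with antiderivative exp(u).
Back in w: F(w) = exp(w**2 + 5).
Then F(3) - F(0) = (exp(14)) - (exp(5)) = -exp(5) + exp(14).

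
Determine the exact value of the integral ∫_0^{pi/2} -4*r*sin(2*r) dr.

-pi

Integrate by parts once (u = r, dv = -4*sin(2*r) dr).
An antiderivative is F(r) = 2*r*cos(2*r) - sin(2*r).
Then F(pi/2) - F(0) = (-pi) - (0) = -pi.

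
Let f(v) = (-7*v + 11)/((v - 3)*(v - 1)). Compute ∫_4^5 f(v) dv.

Factor the denominator: v**2 - 4*v + 3 = (v - 1)(v - 3).
Partial fractions: (-7*v + 11)/((v - 3)*(v - 1)) = -2/(v - 1) - 5/(v - 3).
An antiderivative is F(v) = -5*log(v - 3) - 2*log(v - 1).
Then F(5) - F(4) = (-9*log(2)) - (-log(9)) = -9*log(2) + 2*log(3).

-9*log(2) + 2*log(3)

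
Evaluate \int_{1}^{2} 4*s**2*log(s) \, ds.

Integrate by parts once (u = ln s, dv = 4*s**2 ds).
An antiderivative is F(s) = 4*s**3*(3*log(s) - 1)/9.
Then F(2) - F(1) = (-32/9 + 32*log(2)/3) - (-4/9) = -28/9 + 32*log(2)/3.

-28/9 + 32*log(2)/3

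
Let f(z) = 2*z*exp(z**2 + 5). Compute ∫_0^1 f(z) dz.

-exp(5) + exp(6)

Let u = z**2 + 5, so du = 2*z dz. When z = 0, u = 5; when z = 1, u = 6.
The integral becomes ∫ exp(u) du from 5 to 6, with antiderivative exp(u).
Back in z: F(z) = exp(z**2 + 5).
Then F(1) - F(0) = (exp(6)) - (exp(5)) = -exp(5) + exp(6).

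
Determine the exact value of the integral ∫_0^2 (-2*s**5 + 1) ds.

-58/3

By the power rule, an antiderivative is F(s) = -s**6/3 + s.
Then F(2) - F(0) = (-58/3) - (0) = -58/3.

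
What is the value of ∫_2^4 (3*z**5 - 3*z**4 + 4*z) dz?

7224/5

By the power rule, an antiderivative is F(z) = z**6/2 - 3*z**5/5 + 2*z**2.
Then F(4) - F(2) = (7328/5) - (104/5) = 7224/5.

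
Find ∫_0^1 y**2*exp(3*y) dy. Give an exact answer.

Integrate by parts twice (u = y^2, dv = exp(3*y) dy).
An antiderivative is F(y) = (9*y**2 - 6*y + 2)*exp(3*y)/27.
Then F(1) - F(0) = (5*exp(3)/27) - (2/27) = -2/27 + 5*exp(3)/27.

-2/27 + 5*exp(3)/27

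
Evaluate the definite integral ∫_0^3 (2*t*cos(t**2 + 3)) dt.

Let u = t**2 + 3, so du = 2*t dt. When t = 0, u = 3; when t = 3, u = 12.
The integral becomes ∫ cos(u) du from 3 to 12, with antiderivative sin(u).
Back in t: F(t) = sin(t**2 + 3).
Then F(3) - F(0) = (sin(12)) - (sin(3)) = sin(12) - sin(3).

sin(12) - sin(3)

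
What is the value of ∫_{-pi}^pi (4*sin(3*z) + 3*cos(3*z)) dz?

0

An antiderivative is F(z) = sin(3*z) - 4*cos(3*z)/3.
Then F(pi) - F(-pi) = (4/3) - (4/3) = 0.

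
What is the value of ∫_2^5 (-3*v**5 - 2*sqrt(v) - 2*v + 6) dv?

By the power rule, an antiderivative is F(v) = -v**6/2 - 4*v**(3/2)/3 - v**2 + 6*v.
Then F(5) - F(2) = (-15615/2 - 20*sqrt(5)/3) - (-24 - 8*sqrt(2)/3) = -15567/2 - 20*sqrt(5)/3 + 8*sqrt(2)/3.

-15567/2 - 20*sqrt(5)/3 + 8*sqrt(2)/3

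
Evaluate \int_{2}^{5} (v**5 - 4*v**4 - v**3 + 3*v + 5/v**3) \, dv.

-9/8

By the power rule, an antiderivative is F(v) = v**6/6 - 4*v**5/5 - v**4/4 + 3*v**2/2 - 5/(2*v**2).
Then F(5) - F(2) = (-881/60) - (-1627/120) = -9/8.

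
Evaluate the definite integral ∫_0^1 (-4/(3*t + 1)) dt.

An antiderivative is F(t) = -4*log(3*t + 1)/3.
Then F(1) - F(0) = (-8*log(2)/3) - (0) = -8*log(2)/3.

-8*log(2)/3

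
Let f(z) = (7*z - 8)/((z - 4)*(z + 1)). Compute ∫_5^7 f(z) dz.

Factor the denominator: z**2 - 3*z - 4 = (z + 1)(z - 4).
Partial fractions: (7*z - 8)/((z - 4)*(z + 1)) = 3/(z + 1) + 4/(z - 4).
An antiderivative is F(z) = 4*log(z - 4) + 3*log(z + 1).
Then F(7) - F(5) = (4*log(3) + 9*log(2)) - (3*log(2) + 3*log(3)) = log(3) + 6*log(2).

log(3) + 6*log(2)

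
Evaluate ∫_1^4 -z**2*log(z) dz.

7 - 128*log(2)/3

Integrate by parts once (u = ln z, dv = -z**2 dz).
An antiderivative is F(z) = -z**3*(3*log(z) - 1)/9.
Then F(4) - F(1) = (64/9 - 128*log(2)/3) - (1/9) = 7 - 128*log(2)/3.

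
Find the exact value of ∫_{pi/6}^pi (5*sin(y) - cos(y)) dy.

5*sqrt(3)/2 + 11/2

An antiderivative is F(y) = -sin(y) - 5*cos(y).
Then F(pi) - F(pi/6) = (5) - (-5*sqrt(3)/2 - 1/2) = 5*sqrt(3)/2 + 11/2.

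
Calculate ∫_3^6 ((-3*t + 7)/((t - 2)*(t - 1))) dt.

Factor the denominator: t**2 - 3*t + 2 = (t - 1)(t - 2).
Partial fractions: (-3*t + 7)/((t - 2)*(t - 1)) = -4/(t - 1) + 1/(t - 2).
An antiderivative is F(t) = log(t - 2) - 4*log(t - 1).
Then F(6) - F(3) = (-4*log(5) + 2*log(2)) - (-log(16)) = -4*log(5) + 6*log(2).

-4*log(5) + 6*log(2)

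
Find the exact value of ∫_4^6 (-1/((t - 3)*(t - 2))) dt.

log(2/3)

Factor the denominator: t**2 - 5*t + 6 = (t - 2)(t - 3).
Partial fractions: -1/((t - 3)*(t - 2)) = 1/(t - 2) - 1/(t - 3).
An antiderivative is F(t) = -log(t - 3) + log(t - 2).
Then F(6) - F(4) = (log(4/3)) - (log(2)) = log(2/3).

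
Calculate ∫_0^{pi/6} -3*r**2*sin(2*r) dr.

-sqrt(3)*pi/8 + pi**2/48 + 3/8

Integrate by parts twice (u = r^2, dv = -3*sin(2*r) dr).
An antiderivative is F(r) = 3*r**2*cos(2*r)/2 - 3*r*sin(2*r)/2 - 3*cos(2*r)/4.
Then F(pi/6) - F(0) = (-sqrt(3)*pi/8 - 3/8 + pi**2/48) - (-3/4) = -sqrt(3)*pi/8 + pi**2/48 + 3/8.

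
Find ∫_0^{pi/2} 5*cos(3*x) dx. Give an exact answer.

-5/3

An antiderivative is F(x) = 5*sin(3*x)/3.
Then F(pi/2) - F(0) = (-5/3) - (0) = -5/3.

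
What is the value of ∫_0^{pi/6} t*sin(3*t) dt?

1/9

Integrate by parts once (u = t, dv = sin(3*t) dt).
An antiderivative is F(t) = -t*cos(3*t)/3 + sin(3*t)/9.
Then F(pi/6) - F(0) = (1/9) - (0) = 1/9.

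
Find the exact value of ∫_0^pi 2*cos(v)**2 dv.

pi

Use the identity cos^2(v) = (1 + cos(2*v))/2.
An antiderivative is F(v) = v + sin(2*v)/2.
Then F(pi) - F(0) = (pi) - (0) = pi.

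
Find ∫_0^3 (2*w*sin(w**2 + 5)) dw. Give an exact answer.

-cos(14) + cos(5)

Let u = w**2 + 5, so du = 2*w dw. When w = 0, u = 5; when w = 3, u = 14.
The integral becomes ∫ sin(u) du from 5 to 14, with antiderivative -cos(u).
Back in w: F(w) = -cos(w**2 + 5).
Then F(3) - F(0) = (-cos(14)) - (-cos(5)) = -cos(14) + cos(5).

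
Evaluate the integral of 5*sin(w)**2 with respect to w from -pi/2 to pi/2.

Use the identity sin^2(w) = (1 - cos(2*w))/2.
An antiderivative is F(w) = 5*w/2 - 5*sin(2*w)/4.
Then F(pi/2) - F(-pi/2) = (5*pi/4) - (-5*pi/4) = 5*pi/2.

5*pi/2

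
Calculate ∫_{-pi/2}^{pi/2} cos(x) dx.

2

An antiderivative is F(x) = sin(x).
Then F(pi/2) - F(-pi/2) = (1) - (-1) = 2.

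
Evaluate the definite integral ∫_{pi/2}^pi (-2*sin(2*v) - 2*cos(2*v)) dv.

2

An antiderivative is F(v) = -sin(2*v) + cos(2*v).
Then F(pi) - F(pi/2) = (1) - (-1) = 2.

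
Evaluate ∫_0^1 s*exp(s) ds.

1

Integrate by parts once (u = s, dv = exp(s) ds).
An antiderivative is F(s) = (s - 1)*exp(s).
Then F(1) - F(0) = (0) - (-1) = 1.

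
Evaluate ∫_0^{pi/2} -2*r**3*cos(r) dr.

Integrate by parts 3 times (u = r^3, dv = -2*cos(r) dr).
An antiderivative is F(r) = -2*r**3*sin(r) - 6*r**2*cos(r) + 12*r*sin(r) + 12*cos(r).
Then F(pi/2) - F(0) = (pi*(24 - pi**2)/4) - (12) = -12 - pi**3/4 + 6*pi.

-12 - pi**3/4 + 6*pi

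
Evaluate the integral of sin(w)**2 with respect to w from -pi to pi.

pi

Use the identity sin^2(w) = (1 - cos(2*w))/2.
An antiderivative is F(w) = w/2 - sin(2*w)/4.
Then F(pi) - F(-pi) = (pi/2) - (-pi/2) = pi.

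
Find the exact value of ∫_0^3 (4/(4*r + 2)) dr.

An antiderivative is F(r) = log(4*r + 2).
Then F(3) - F(0) = (log(14)) - (log(2)) = log(7).

log(7)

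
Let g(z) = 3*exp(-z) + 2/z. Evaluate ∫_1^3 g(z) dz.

-3*exp(-3) + 3*exp(-1) + 2*log(3)

An antiderivative is F(z) = 2*log(z) - 3*exp(-z).
Then F(3) - F(1) = (-3*exp(-3) + 2*log(3)) - (-3*exp(-1)) = -3*exp(-3) + 3*exp(-1) + 2*log(3).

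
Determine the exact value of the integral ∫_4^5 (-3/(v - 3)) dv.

-log(8)

An antiderivative is F(v) = -3*log(v - 3).
Then F(5) - F(4) = (-log(8)) - (0) = -log(8).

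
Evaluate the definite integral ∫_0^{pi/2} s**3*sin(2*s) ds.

pi*(-6 + pi**2)/16

Integrate by parts 3 times (u = s^3, dv = sin(2*s) ds).
An antiderivative is F(s) = -s**3*cos(2*s)/2 + 3*s**2*sin(2*s)/4 + 3*s*cos(2*s)/4 - 3*sin(2*s)/8.
Then F(pi/2) - F(0) = (pi*(-6 + pi**2)/16) - (0) = pi*(-6 + pi**2)/16.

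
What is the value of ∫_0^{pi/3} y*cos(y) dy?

Integrate by parts once (u = y, dv = cos(y) dy).
An antiderivative is F(y) = y*sin(y) + cos(y).
Then F(pi/3) - F(0) = (1/2 + sqrt(3)*pi/6) - (1) = -1/2 + sqrt(3)*pi/6.

-1/2 + sqrt(3)*pi/6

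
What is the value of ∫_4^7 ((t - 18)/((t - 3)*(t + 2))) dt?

Factor the denominator: t**2 - t - 6 = (t + 2)(t - 3).
Partial fractions: (t - 18)/((t - 3)*(t + 2)) = 4/(t + 2) - 3/(t - 3).
An antiderivative is F(t) = -3*log(t - 3) + 4*log(t + 2).
Then F(7) - F(4) = (-6*log(2) + 8*log(3)) - (4*log(2) + 4*log(3)) = -10*log(2) + 4*log(3).

-10*log(2) + 4*log(3)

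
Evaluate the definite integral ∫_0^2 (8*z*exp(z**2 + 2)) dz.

-4*(1 - exp(4))*exp(2)

Let u = z**2 + 2, so du = 2*z dz. When z = 0, u = 2; when z = 2, u = 6.
The integral becomes 4·∫ exp(u) du from 2 to 6, with antiderivative 4*exp(u).
Back in z: F(z) = 4*exp(z**2 + 2).
Then F(2) - F(0) = (4*exp(6)) - (4*exp(2)) = -4*(1 - exp(4))*exp(2).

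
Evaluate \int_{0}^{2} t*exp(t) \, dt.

1 + exp(2)

Integrate by parts once (u = t, dv = exp(t) dt).
An antiderivative is F(t) = (t - 1)*exp(t).
Then F(2) - F(0) = (exp(2)) - (-1) = 1 + exp(2).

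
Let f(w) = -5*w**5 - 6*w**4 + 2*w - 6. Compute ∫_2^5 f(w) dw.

By the power rule, an antiderivative is F(w) = -5*w**6/6 - 6*w**5/5 + w**2 - 6*w.
Then F(5) - F(2) = (-100655/6) - (-1496/15) = -166761/10.

-166761/10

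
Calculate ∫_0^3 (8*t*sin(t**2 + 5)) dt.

Let u = t**2 + 5, so du = 2*t dt. When t = 0, u = 5; when t = 3, u = 14.
The integral becomes 4·∫ sin(u) du from 5 to 14, with antiderivative -4*cos(u).
Back in t: F(t) = -4*cos(t**2 + 5).
Then F(3) - F(0) = (-4*cos(14)) - (-4*cos(5)) = -4*cos(14) + 4*cos(5).

-4*cos(14) + 4*cos(5)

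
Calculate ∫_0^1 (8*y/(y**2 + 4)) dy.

-8*log(2) + 4*log(5)

Let u = y**2 + 4, so du = 2*y dy. When y = 0, u = 4; when y = 1, u = 5.
The integral becomes 4·∫ 1/u du from 4 to 5, with antiderivative 4*log(u).
Back in y: F(y) = 4*log(y**2 + 4).
Then F(1) - F(0) = (4*log(5)) - (8*log(2)) = -8*log(2) + 4*log(5).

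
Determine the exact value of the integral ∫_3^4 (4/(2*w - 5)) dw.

An antiderivative is F(w) = 2*log(2*w - 5).
Then F(4) - F(3) = (log(9)) - (0) = log(9).

log(9)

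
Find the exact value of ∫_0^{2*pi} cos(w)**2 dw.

pi

Use the identity cos^2(w) = (1 + cos(2*w))/2.
An antiderivative is F(w) = w/2 + sin(2*w)/4.
Then F(2*pi) - F(0) = (pi) - (0) = pi.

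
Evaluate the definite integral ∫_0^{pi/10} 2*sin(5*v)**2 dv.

Use the identity sin^2(5*v) = (1 - cos(10*v))/2.
An antiderivative is F(v) = v - sin(10*v)/10.
Then F(pi/10) - F(0) = (pi/10) - (0) = pi/10.

pi/10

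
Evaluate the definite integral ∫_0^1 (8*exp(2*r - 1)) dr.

Let u = 2*r - 1, so du = 2 dr. When r = 0, u = -1; when r = 1, u = 1.
The integral becomes 4·∫ exp(u) du from -1 to 1, with antiderivative 4*exp(u).
Back in r: F(r) = 4*exp(2*r - 1).
Then F(1) - F(0) = (4*exp(1)) - (4*exp(-1)) = 8*sinh(1).

8*sinh(1)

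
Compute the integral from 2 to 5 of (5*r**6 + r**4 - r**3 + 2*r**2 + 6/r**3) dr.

By the power rule, an antiderivative is F(r) = 5*r**7/7 + r**5/5 - r**4/4 + 2*r**3/3 - 3/r**2.
Then F(5) - F(2) = (118346623/2100) - (41333/420) = 19689993/350.

19689993/350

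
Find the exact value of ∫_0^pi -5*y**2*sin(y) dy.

20 - 5*pi**2

Integrate by parts twice (u = y^2, dv = -5*sin(y) dy).
An antiderivative is F(y) = 5*y**2*cos(y) - 10*y*sin(y) - 10*cos(y).
Then F(pi) - F(0) = (10 - 5*pi**2) - (-10) = 20 - 5*pi**2.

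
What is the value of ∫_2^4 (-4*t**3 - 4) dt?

-248

By the power rule, an antiderivative is F(t) = -t**4 - 4*t.
Then F(4) - F(2) = (-272) - (-24) = -248.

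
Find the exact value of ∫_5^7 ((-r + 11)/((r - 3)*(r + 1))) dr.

log(27/16)

Factor the denominator: r**2 - 2*r - 3 = (r + 1)(r - 3).
Partial fractions: (-r + 11)/((r - 3)*(r + 1)) = -3/(r + 1) + 2/(r - 3).
An antiderivative is F(r) = 2*log(r - 3) - 3*log(r + 1).
Then F(7) - F(5) = (-log(32)) - (-log(54)) = log(27/16).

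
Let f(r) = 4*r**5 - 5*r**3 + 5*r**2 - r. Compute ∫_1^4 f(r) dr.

By the power rule, an antiderivative is F(r) = 2*r**6/3 - 5*r**4/4 + 5*r**3/3 - r**2/2.
Then F(4) - F(1) = (7528/3) - (7/12) = 10035/4.

10035/4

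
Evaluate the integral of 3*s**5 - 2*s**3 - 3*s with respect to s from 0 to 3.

By the power rule, an antiderivative is F(s) = s**6/2 - s**4/2 - 3*s**2/2.
Then F(3) - F(0) = (621/2) - (0) = 621/2.

621/2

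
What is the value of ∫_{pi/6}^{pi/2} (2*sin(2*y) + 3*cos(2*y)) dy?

An antiderivative is F(y) = 3*sin(2*y)/2 - cos(2*y).
Then F(pi/2) - F(pi/6) = (1) - (-1/2 + 3*sqrt(3)/4) = 3/2 - 3*sqrt(3)/4.

3/2 - 3*sqrt(3)/4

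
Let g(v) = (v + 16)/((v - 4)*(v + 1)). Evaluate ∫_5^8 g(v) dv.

-3*log(3) + 11*log(2)

Factor the denominator: v**2 - 3*v - 4 = (v + 1)(v - 4).
Partial fractions: (v + 16)/((v - 4)*(v + 1)) = -3/(v + 1) + 4/(v - 4).
An antiderivative is F(v) = 4*log(v - 4) - 3*log(v + 1).
Then F(8) - F(5) = (-6*log(3) + 8*log(2)) - (-3*log(3) - 3*log(2)) = -3*log(3) + 11*log(2).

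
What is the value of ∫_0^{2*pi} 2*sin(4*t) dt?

An antiderivative is F(t) = -cos(4*t)/2.
Then F(2*pi) - F(0) = (-1/2) - (-1/2) = 0.

0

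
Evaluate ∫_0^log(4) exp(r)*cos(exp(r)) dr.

Let u = exp(r), so du = exp(r) dr. When r = 0, u = 1; when r = log(4), u = 4.
The integral becomes ∫ cos(u) du from 1 to 4, with antiderivative sin(u).
Back in r: F(r) = sin(exp(r)).
Then F(log(4)) - F(0) = (sin(4)) - (sin(1)) = -sin(1) + sin(4).

-sin(1) + sin(4)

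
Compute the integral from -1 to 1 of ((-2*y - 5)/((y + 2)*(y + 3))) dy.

-log(6)

Factor the denominator: y**2 + 5*y + 6 = (y + 3)(y + 2).
Partial fractions: (-2*y - 5)/((y + 2)*(y + 3)) = -1/(y + 3) - 1/(y + 2).
An antiderivative is F(y) = -log(y + 2) - log(y + 3).
Then F(1) - F(-1) = (-log(12)) - (-log(2)) = -log(6).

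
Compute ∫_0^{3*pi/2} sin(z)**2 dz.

3*pi/4

Use the identity sin^2(z) = (1 - cos(2*z))/2.
An antiderivative is F(z) = z/2 - sin(2*z)/4.
Then F(3*pi/2) - F(0) = (3*pi/4) - (0) = 3*pi/4.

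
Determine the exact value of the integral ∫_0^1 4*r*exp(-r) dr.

Integrate by parts once (u = r, dv = 4*exp(-r) dr).
An antiderivative is F(r) = (-4*r - 4)*exp(-r).
Then F(1) - F(0) = (-8*exp(-1)) - (-4) = 4 - 8*exp(-1).

4 - 8*exp(-1)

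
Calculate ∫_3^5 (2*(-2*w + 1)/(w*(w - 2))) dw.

-log(45)

Factor the denominator: w**2 - 2*w = w(w - 2).
Partial fractions: 2*(-2*w + 1)/(w*(w - 2)) = -1/w - 3/(w - 2).
An antiderivative is F(w) = -log(w) - 3*log(w - 2).
Then F(5) - F(3) = (-3*log(3) - log(5)) - (-log(3)) = -log(45).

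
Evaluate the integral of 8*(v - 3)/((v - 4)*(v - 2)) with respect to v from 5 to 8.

Factor the denominator: v**2 - 6*v + 8 = (v - 2)(v - 4).
Partial fractions: 8*(v - 3)/((v - 4)*(v - 2)) = 4/(v - 2) + 4/(v - 4).
An antiderivative is F(v) = 4*log(v - 4) + 4*log(v - 2).
Then F(8) - F(5) = (4*log(3) + 12*log(2)) - (log(81)) = 12*log(2).

12*log(2)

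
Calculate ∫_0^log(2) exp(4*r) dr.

15/4

Let u = exp(r), so du = exp(r) dr. When r = 0, u = 1; when r = log(2), u = 2.
The integral becomes ∫ u**3 du from 1 to 2, with antiderivative u**4/4.
Back in r: F(r) = exp(4*r)/4.
Then F(log(2)) - F(0) = (4) - (1/4) = 15/4.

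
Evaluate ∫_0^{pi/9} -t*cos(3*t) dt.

-sqrt(3)*pi/54 + 1/18

Integrate by parts once (u = t, dv = -cos(3*t) dt).
An antiderivative is F(t) = -t*sin(3*t)/3 - cos(3*t)/9.
Then F(pi/9) - F(0) = (-sqrt(3)*pi/54 - 1/18) - (-1/9) = -sqrt(3)*pi/54 + 1/18.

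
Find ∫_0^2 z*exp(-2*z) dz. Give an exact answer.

Integrate by parts once (u = z, dv = exp(-2*z) dz).
An antiderivative is F(z) = (-2*z - 1)*exp(-2*z)/4.
Then F(2) - F(0) = (-5*exp(-4)/4) - (-1/4) = (-5 + exp(4))*exp(-4)/4.

(-5 + exp(4))*exp(-4)/4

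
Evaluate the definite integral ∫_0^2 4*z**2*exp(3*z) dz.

-8/27 + 104*exp(6)/27

Integrate by parts twice (u = z^2, dv = 4*exp(3*z) dz).
An antiderivative is F(z) = (36*z**2 - 24*z + 8)*exp(3*z)/27.
Then F(2) - F(0) = (104*exp(6)/27) - (8/27) = -8/27 + 104*exp(6)/27.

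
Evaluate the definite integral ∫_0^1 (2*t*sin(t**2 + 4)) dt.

cos(4) - cos(5)

Let u = t**2 + 4, so du = 2*t dt. When t = 0, u = 4; when t = 1, u = 5.
The integral becomes ∫ sin(u) du from 4 to 5, with antiderivative -cos(u).
Back in t: F(t) = -cos(t**2 + 4).
Then F(1) - F(0) = (-cos(5)) - (-cos(4)) = cos(4) - cos(5).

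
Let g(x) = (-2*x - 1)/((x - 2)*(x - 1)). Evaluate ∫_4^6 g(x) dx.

Factor the denominator: x**2 - 3*x + 2 = (x - 1)(x - 2).
Partial fractions: (-2*x - 1)/((x - 2)*(x - 1)) = 3/(x - 1) - 5/(x - 2).
An antiderivative is F(x) = -5*log(x - 2) + 3*log(x - 1).
Then F(6) - F(4) = (-10*log(2) + 3*log(5)) - (log(27/32)) = -5*log(2) - 3*log(3) + 3*log(5).

-5*log(2) - 3*log(3) + 3*log(5)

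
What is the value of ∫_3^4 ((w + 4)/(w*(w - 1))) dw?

-13*log(2) + 9*log(3)

Factor the denominator: w**2 - w = w(w - 1).
Partial fractions: (w + 4)/(w*(w - 1)) = -4/w + 5/(w - 1).
An antiderivative is F(w) = -4*log(w) + 5*log(w - 1).
Then F(4) - F(3) = (-8*log(2) + 5*log(3)) - (log(32/81)) = -13*log(2) + 9*log(3).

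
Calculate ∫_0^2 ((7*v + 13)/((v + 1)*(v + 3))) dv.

Factor the denominator: v**2 + 4*v + 3 = (v + 3)(v + 1).
Partial fractions: (7*v + 13)/((v + 1)*(v + 3)) = 4/(v + 3) + 3/(v + 1).
An antiderivative is F(v) = 3*log(v + 1) + 4*log(v + 3).
Then F(2) - F(0) = (3*log(3) + 4*log(5)) - (log(81)) = -log(3) + 4*log(5).

-log(3) + 4*log(5)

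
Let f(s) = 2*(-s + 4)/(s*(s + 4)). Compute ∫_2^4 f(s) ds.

log(81/64)

Factor the denominator: s**2 + 4*s = (s + 4)s.
Partial fractions: 2*(-s + 4)/(s*(s + 4)) = -4/(s + 4) + 2/s.
An antiderivative is F(s) = 2*log(s) - 4*log(s + 4).
Then F(4) - F(2) = (-8*log(2)) - (-4*log(3) - 2*log(2)) = log(81/64).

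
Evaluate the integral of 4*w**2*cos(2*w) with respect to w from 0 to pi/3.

-pi/3 - sqrt(3)/2 + sqrt(3)*pi**2/9

Integrate by parts twice (u = w^2, dv = 4*cos(2*w) dw).
An antiderivative is F(w) = 2*w**2*sin(2*w) + 2*w*cos(2*w) - sin(2*w).
Then F(pi/3) - F(0) = (-pi/3 - sqrt(3)/2 + sqrt(3)*pi**2/9) - (0) = -pi/3 - sqrt(3)/2 + sqrt(3)*pi**2/9.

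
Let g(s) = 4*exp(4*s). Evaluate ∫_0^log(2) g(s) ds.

15

Let u = exp(s), so du = exp(s) ds. When s = 0, u = 1; when s = log(2), u = 2.
The integral becomes 4·∫ u**3 du from 1 to 2, with antiderivative u**4.
Back in s: F(s) = exp(4*s).
Then F(log(2)) - F(0) = (16) - (1) = 15.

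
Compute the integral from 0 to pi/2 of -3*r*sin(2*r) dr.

Integrate by parts once (u = r, dv = -3*sin(2*r) dr).
An antiderivative is F(r) = 3*r*cos(2*r)/2 - 3*sin(2*r)/4.
Then F(pi/2) - F(0) = (-3*pi/4) - (0) = -3*pi/4.

-3*pi/4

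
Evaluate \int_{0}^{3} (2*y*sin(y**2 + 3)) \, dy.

Let u = y**2 + 3, so du = 2*y dy. When y = 0, u = 3; when y = 3, u = 12.
The integral becomes ∫ sin(u) du from 3 to 12, with antiderivative -cos(u).
Back in y: F(y) = -cos(y**2 + 3).
Then F(3) - F(0) = (-cos(12)) - (-cos(3)) = cos(3) - cos(12).

cos(3) - cos(12)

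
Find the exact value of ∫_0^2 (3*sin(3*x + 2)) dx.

cos(2) - cos(8)

Let u = 3*x + 2, so du = 3 dx. When x = 0, u = 2; when x = 2, u = 8.
The integral becomes ∫ sin(u) du from 2 to 8, with antiderivative -cos(u).
Back in x: F(x) = -cos(3*x + 2).
Then F(2) - F(0) = (-cos(8)) - (-cos(2)) = cos(2) - cos(8).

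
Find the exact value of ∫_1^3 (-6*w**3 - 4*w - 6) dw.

-148

By the power rule, an antiderivative is F(w) = -3*w**4/2 - 2*w**2 - 6*w.
Then F(3) - F(1) = (-315/2) - (-19/2) = -148.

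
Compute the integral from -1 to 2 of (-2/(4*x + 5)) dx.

-log(13)/2

An antiderivative is F(x) = -log(4*x + 5)/2.
Then F(2) - F(-1) = (-log(13)/2) - (0) = -log(13)/2.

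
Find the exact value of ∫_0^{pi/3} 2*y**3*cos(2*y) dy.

-sqrt(3)*pi/4 - pi**2/12 + sqrt(3)*pi**3/54 + 9/8

Integrate by parts 3 times (u = y^3, dv = 2*cos(2*y) dy).
An antiderivative is F(y) = y**3*sin(2*y) + 3*y**2*cos(2*y)/2 - 3*y*sin(2*y)/2 - 3*cos(2*y)/4.
Then F(pi/3) - F(0) = (-sqrt(3)*pi/4 - pi**2/12 + 3/8 + sqrt(3)*pi**3/54) - (-3/4) = -sqrt(3)*pi/4 - pi**2/12 + sqrt(3)*pi**3/54 + 9/8.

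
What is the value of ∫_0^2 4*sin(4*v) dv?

1 - cos(8)

Let u = 4*v, so du = 4 dv. When v = 0, u = 0; when v = 2, u = 8.
The integral becomes ∫ sin(u) du from 0 to 8, with antiderivative -cos(u).
Back in v: F(v) = -cos(4*v).
Then F(2) - F(0) = (-cos(8)) - (-1) = 1 - cos(8).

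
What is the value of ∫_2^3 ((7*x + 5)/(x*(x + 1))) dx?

Factor the denominator: x**2 + x = (x + 1)x.
Partial fractions: (7*x + 5)/(x*(x + 1)) = 2/(x + 1) + 5/x.
An antiderivative is F(x) = 5*log(x) + 2*log(x + 1).
Then F(3) - F(2) = (4*log(2) + 5*log(3)) - (2*log(3) + 5*log(2)) = log(27/2).

log(27/2)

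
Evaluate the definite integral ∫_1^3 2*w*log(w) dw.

Integrate by parts once (u = ln w, dv = 2*w dw).
An antiderivative is F(w) = w**2*(2*log(w) - 1)/2.
Then F(3) - F(1) = (-9/2 + 9*log(3)) - (-1/2) = -4 + 9*log(3).

-4 + 9*log(3)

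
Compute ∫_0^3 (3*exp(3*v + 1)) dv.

-exp(1) + exp(10)

Let u = 3*v + 1, so du = 3 dv. When v = 0, u = 1; when v = 3, u = 10.
The integral becomes ∫ exp(u) du from 1 to 10, with antiderivative exp(u).
Back in v: F(v) = exp(3*v + 1).
Then F(3) - F(0) = (exp(10)) - (exp(1)) = -exp(1) + exp(10).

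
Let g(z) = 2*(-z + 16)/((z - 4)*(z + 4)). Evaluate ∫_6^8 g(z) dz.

-5*log(3) - 2*log(2) + 5*log(5)

Factor the denominator: z**2 - 16 = (z + 4)(z - 4).
Partial fractions: 2*(-z + 16)/((z - 4)*(z + 4)) = -5/(z + 4) + 3/(z - 4).
An antiderivative is F(z) = 3*log(z - 4) - 5*log(z + 4).
Then F(8) - F(6) = (-5*log(3) - 4*log(2)) - (-5*log(5) - 2*log(2)) = -5*log(3) - 2*log(2) + 5*log(5).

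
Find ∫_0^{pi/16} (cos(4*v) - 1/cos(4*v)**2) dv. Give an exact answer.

An antiderivative is F(v) = sin(4*v)/4 - tan(4*v)/4.
Then F(pi/16) - F(0) = (-1/4 + sqrt(2)/8) - (0) = -1/4 + sqrt(2)/8.

-1/4 + sqrt(2)/8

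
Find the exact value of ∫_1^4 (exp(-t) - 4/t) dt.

-8*log(2) - exp(-4) + exp(-1)

An antiderivative is F(t) = -4*log(t) - exp(-t).
Then F(4) - F(1) = (-8*log(2) - exp(-4)) - (-exp(-1)) = -8*log(2) - exp(-4) + exp(-1).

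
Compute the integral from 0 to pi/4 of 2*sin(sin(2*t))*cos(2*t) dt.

1 - cos(1)

Let u = sin(2*t), so du = 2*cos(2*t) dt. When t = 0, u = 0; when t = pi/4, u = 1.
The integral becomes ∫ sin(u) du from 0 to 1, with antiderivative -cos(u).
Back in t: F(t) = -cos(sin(2*t)).
Then F(pi/4) - F(0) = (-cos(1)) - (-1) = 1 - cos(1).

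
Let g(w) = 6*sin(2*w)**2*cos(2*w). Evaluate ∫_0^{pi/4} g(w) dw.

Let u = sin(2*w), so du = 2*cos(2*w) dw. When w = 0, u = 0; when w = pi/4, u = 1.
The integral becomes 3·∫ u**2 du from 0 to 1, with antiderivative u**3.
Back in w: F(w) = sin(2*w)**3.
Then F(pi/4) - F(0) = (1) - (0) = 1.

1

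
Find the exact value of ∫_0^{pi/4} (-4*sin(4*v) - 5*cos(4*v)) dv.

An antiderivative is F(v) = -5*sin(4*v)/4 + cos(4*v).
Then F(pi/4) - F(0) = (-1) - (1) = -2.

-2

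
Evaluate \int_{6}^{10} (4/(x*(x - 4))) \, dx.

Factor the denominator: x**2 - 4*x = x(x - 4).
Partial fractions: 4/(x*(x - 4)) = -1/x + 1/(x - 4).
An antiderivative is F(x) = -log(x) + log(x - 4).
Then F(10) - F(6) = (log(3/5)) - (-log(3)) = log(9/5).

log(9/5)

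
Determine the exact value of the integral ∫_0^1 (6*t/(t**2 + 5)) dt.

Let u = t**2 + 5, so du = 2*t dt. When t = 0, u = 5; when t = 1, u = 6.
The integral becomes 3·∫ 1/u du from 5 to 6, with antiderivative 3*log(u).
Back in t: F(t) = 3*log(t**2 + 5).
Then F(1) - F(0) = (3*log(2) + 3*log(3)) - (3*log(5)) = -3*log(5) + 3*log(2) + 3*log(3).

-3*log(5) + 3*log(2) + 3*log(3)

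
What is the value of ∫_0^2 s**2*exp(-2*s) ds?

Integrate by parts twice (u = s^2, dv = exp(-2*s) ds).
An antiderivative is F(s) = (-2*s**2 - 2*s - 1)*exp(-2*s)/4.
Then F(2) - F(0) = (-13*exp(-4)/4) - (-1/4) = (-13 + exp(4))*exp(-4)/4.

(-13 + exp(4))*exp(-4)/4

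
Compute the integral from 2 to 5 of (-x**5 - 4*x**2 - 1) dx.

-5505/2

By the power rule, an antiderivative is F(x) = -x**6/6 - 4*x**3/3 - x.
Then F(5) - F(2) = (-16655/6) - (-70/3) = -5505/2.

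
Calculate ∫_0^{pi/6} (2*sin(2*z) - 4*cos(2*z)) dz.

1/2 - sqrt(3)

An antiderivative is F(z) = -2*sin(2*z) - cos(2*z).
Then F(pi/6) - F(0) = (-sqrt(3) - 1/2) - (-1) = 1/2 - sqrt(3).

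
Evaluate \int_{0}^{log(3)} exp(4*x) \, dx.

20

Let u = exp(x), so du = exp(x) dx. When x = 0, u = 1; when x = log(3), u = 3.
The integral becomes ∫ u**3 du from 1 to 3, with antiderivative u**4/4.
Back in x: F(x) = exp(4*x)/4.
Then F(log(3)) - F(0) = (81/4) - (1/4) = 20.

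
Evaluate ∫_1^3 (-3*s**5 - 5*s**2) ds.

By the power rule, an antiderivative is F(s) = -s**6/2 - 5*s**3/3.
Then F(3) - F(1) = (-819/2) - (-13/6) = -1222/3.

-1222/3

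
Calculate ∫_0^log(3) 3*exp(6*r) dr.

Let u = exp(r), so du = exp(r) dr. When r = 0, u = 1; when r = log(3), u = 3.
The integral becomes 3·∫ u**5 du from 1 to 3, with antiderivative u**6/2.
Back in r: F(r) = exp(6*r)/2.
Then F(log(3)) - F(0) = (729/2) - (1/2) = 364.

364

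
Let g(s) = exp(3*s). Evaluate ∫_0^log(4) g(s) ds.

21

Let u = exp(s), so du = exp(s) ds. When s = 0, u = 1; when s = log(4), u = 4.
The integral becomes ∫ u**2 du from 1 to 4, with antiderivative u**3/3.
Back in s: F(s) = exp(3*s)/3.
Then F(log(4)) - F(0) = (64/3) - (1/3) = 21.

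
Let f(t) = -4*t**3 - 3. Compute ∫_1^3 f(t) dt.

-86

By the power rule, an antiderivative is F(t) = -t**4 - 3*t.
Then F(3) - F(1) = (-90) - (-4) = -86.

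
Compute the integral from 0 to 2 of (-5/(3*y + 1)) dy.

-5*log(7)/3

An antiderivative is F(y) = -5*log(3*y + 1)/3.
Then F(2) - F(0) = (-5*log(7)/3) - (0) = -5*log(7)/3.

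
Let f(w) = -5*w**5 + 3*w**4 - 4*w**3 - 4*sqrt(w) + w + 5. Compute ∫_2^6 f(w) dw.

-531364/15 - 16*sqrt(6) + 16*sqrt(2)/3

By the power rule, an antiderivative is F(w) = -5*w**6/6 + 3*w**5/5 - w**4 - 8*w**(3/2)/3 + w**2/2 + 5*w.
Then F(6) - F(2) = (-177312/5 - 16*sqrt(6)) - (-572/15 - 16*sqrt(2)/3) = -531364/15 - 16*sqrt(6) + 16*sqrt(2)/3.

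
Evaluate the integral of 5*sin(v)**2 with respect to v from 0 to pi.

Use the identity sin^2(v) = (1 - cos(2*v))/2.
An antiderivative is F(v) = 5*v/2 - 5*sin(2*v)/4.
Then F(pi) - F(0) = (5*pi/2) - (0) = 5*pi/2.

5*pi/2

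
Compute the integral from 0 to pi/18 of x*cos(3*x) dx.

Integrate by parts once (u = x, dv = cos(3*x) dx).
An antiderivative is F(x) = x*sin(3*x)/3 + cos(3*x)/9.
Then F(pi/18) - F(0) = (pi/108 + sqrt(3)/18) - (1/9) = -1/9 + pi/108 + sqrt(3)/18.

-1/9 + pi/108 + sqrt(3)/18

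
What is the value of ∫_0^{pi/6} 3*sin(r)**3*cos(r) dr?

Let u = sin(r), so du = cos(r) dr. When r = 0, u = 0; when r = pi/6, u = 1/2.
The integral becomes 3·∫ u**3 du from 0 to 1/2, with antiderivative 3*u**4/4.
Back in r: F(r) = 3*sin(r)**4/4.
Then F(pi/6) - F(0) = (3/64) - (0) = 3/64.

3/64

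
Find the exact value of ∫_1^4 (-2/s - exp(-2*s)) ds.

An antiderivative is F(s) = -2*log(s) + exp(-2*s)/2.
Then F(4) - F(1) = (-4*log(2) + exp(-8)/2) - (exp(-2)/2) = (-8*exp(8)*log(2) - exp(6) + 1)*exp(-8)/2.

(-8*exp(8)*log(2) - exp(6) + 1)*exp(-8)/2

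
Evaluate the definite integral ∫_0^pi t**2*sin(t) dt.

-4 + pi**2

Integrate by parts twice (u = t^2, dv = sin(t) dt).
An antiderivative is F(t) = -t**2*cos(t) + 2*t*sin(t) + 2*cos(t).
Then F(pi) - F(0) = (-2 + pi**2) - (2) = -4 + pi**2.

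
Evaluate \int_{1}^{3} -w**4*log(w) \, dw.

242/25 - 243*log(3)/5

Integrate by parts once (u = ln w, dv = -w**4 dw).
An antiderivative is F(w) = -w**5*(5*log(w) - 1)/25.
Then F(3) - F(1) = (243/25 - 243*log(3)/5) - (1/25) = 242/25 - 243*log(3)/5.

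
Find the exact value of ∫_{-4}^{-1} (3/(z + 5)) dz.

log(64)

An antiderivative is F(z) = 3*log(z + 5).
Then F(-1) - F(-4) = (log(64)) - (0) = log(64).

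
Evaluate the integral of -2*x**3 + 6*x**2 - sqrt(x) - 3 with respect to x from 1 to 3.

20/3 - 2*sqrt(3)

By the power rule, an antiderivative is F(x) = -x**4/2 - 2*x**(3/2)/3 + 2*x**3 - 3*x.
Then F(3) - F(1) = (9/2 - 2*sqrt(3)) - (-13/6) = 20/3 - 2*sqrt(3).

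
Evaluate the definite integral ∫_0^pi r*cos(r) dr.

Integrate by parts once (u = r, dv = cos(r) dr).
An antiderivative is F(r) = r*sin(r) + cos(r).
Then F(pi) - F(0) = (-1) - (1) = -2.

-2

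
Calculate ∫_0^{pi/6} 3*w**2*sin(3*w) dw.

-2/9 + pi/9

Integrate by parts twice (u = w^2, dv = 3*sin(3*w) dw).
An antiderivative is F(w) = -w**2*cos(3*w) + 2*w*sin(3*w)/3 + 2*cos(3*w)/9.
Then F(pi/6) - F(0) = (pi/9) - (2/9) = -2/9 + pi/9.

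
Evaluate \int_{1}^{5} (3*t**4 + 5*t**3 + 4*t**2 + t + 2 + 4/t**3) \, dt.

213124/75

By the power rule, an antiderivative is F(t) = 3*t**5/5 + 5*t**4/4 + 4*t**3/3 + t**2/2 + 2*t - 2/t**2.
Then F(5) - F(1) = (853601/300) - (221/60) = 213124/75.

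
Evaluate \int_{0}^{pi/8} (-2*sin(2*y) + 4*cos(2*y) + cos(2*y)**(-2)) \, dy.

-1/2 + 3*sqrt(2)/2

An antiderivative is F(y) = 2*sin(2*y) + cos(2*y) + tan(2*y)/2.
Then F(pi/8) - F(0) = (1/2 + 3*sqrt(2)/2) - (1) = -1/2 + 3*sqrt(2)/2.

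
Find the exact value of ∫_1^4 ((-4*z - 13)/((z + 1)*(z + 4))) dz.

-log(25)

Factor the denominator: z**2 + 5*z + 4 = (z + 4)(z + 1).
Partial fractions: (-4*z - 13)/((z + 1)*(z + 4)) = -1/(z + 4) - 3/(z + 1).
An antiderivative is F(z) = -3*log(z + 1) - log(z + 4).
Then F(4) - F(1) = (-3*log(5) - 3*log(2)) - (-log(40)) = -log(25).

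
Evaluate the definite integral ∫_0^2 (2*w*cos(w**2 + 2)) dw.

Let u = w**2 + 2, so du = 2*w dw. When w = 0, u = 2; when w = 2, u = 6.
The integral becomes ∫ cos(u) du from 2 to 6, with antiderivative sin(u).
Back in w: F(w) = sin(w**2 + 2).
Then F(2) - F(0) = (sin(6)) - (sin(2)) = -sin(2) + sin(6).

-sin(2) + sin(6)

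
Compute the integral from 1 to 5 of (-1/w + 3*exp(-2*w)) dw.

An antiderivative is F(w) = -log(w) - 3*exp(-2*w)/2.
Then F(5) - F(1) = (-log(5) - 3*exp(-10)/2) - (-3*exp(-2)/2) = -log(5) - 3*exp(-10)/2 + 3*exp(-2)/2.

-log(5) - 3*exp(-10)/2 + 3*exp(-2)/2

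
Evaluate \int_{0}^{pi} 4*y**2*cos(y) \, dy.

Integrate by parts twice (u = y^2, dv = 4*cos(y) dy).
An antiderivative is F(y) = 4*y**2*sin(y) + 8*y*cos(y) - 8*sin(y).
Then F(pi) - F(0) = (-8*pi) - (0) = -8*pi.

-8*pi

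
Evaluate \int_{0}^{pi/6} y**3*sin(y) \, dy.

Integrate by parts 3 times (u = y^3, dv = sin(y) dy).
An antiderivative is F(y) = -y**3*cos(y) + 3*y**2*sin(y) + 6*y*cos(y) - 6*sin(y).
Then F(pi/6) - F(0) = (-3 - sqrt(3)*pi**3/432 + pi**2/24 + sqrt(3)*pi/2) - (0) = -3 - sqrt(3)*pi**3/432 + pi**2/24 + sqrt(3)*pi/2.

-3 - sqrt(3)*pi**3/432 + pi**2/24 + sqrt(3)*pi/2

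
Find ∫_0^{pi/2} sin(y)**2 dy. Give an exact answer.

pi/4

Use the identity sin^2(y) = (1 - cos(2*y))/2.
An antiderivative is F(y) = y/2 - sin(2*y)/4.
Then F(pi/2) - F(0) = (pi/4) - (0) = pi/4.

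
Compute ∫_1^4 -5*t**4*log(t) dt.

1023/5 - 2048*log(2)

Integrate by parts once (u = ln t, dv = -5*t**4 dt).
An antiderivative is F(t) = -t**5*(5*log(t) - 1)/5.
Then F(4) - F(1) = (1024/5 - 2048*log(2)) - (1/5) = 1023/5 - 2048*log(2).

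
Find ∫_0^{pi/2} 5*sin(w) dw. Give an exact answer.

An antiderivative is F(w) = -5*cos(w).
Then F(pi/2) - F(0) = (0) - (-5) = 5.

5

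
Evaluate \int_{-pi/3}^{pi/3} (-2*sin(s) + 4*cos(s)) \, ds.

An antiderivative is F(s) = 4*sin(s) + 2*cos(s).
Then F(pi/3) - F(-pi/3) = (1 + 2*sqrt(3)) - (1 - 2*sqrt(3)) = 4*sqrt(3).

4*sqrt(3)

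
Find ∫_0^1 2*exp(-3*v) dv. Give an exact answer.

An antiderivative is F(v) = -2*exp(-3*v)/3.
Then F(1) - F(0) = (-2*exp(-3)/3) - (-2/3) = 2/3 - 2*exp(-3)/3.

2/3 - 2*exp(-3)/3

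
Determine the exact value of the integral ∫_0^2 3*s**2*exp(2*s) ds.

-3/4 + 15*exp(4)/4

Integrate by parts twice (u = s^2, dv = 3*exp(2*s) ds).
An antiderivative is F(s) = (6*s**2 - 6*s + 3)*exp(2*s)/4.
Then F(2) - F(0) = (15*exp(4)/4) - (3/4) = -3/4 + 15*exp(4)/4.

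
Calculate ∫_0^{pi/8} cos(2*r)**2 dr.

1/8 + pi/16

Use the identity cos^2(2*r) = (1 + cos(4*r))/2.
An antiderivative is F(r) = r/2 + sin(4*r)/8.
Then F(pi/8) - F(0) = (1/8 + pi/16) - (0) = 1/8 + pi/16.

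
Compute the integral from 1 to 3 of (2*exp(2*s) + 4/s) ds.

-exp(2) + log(81) + exp(6)

An antiderivative is F(s) = exp(2*s) + 4*log(s).
Then F(3) - F(1) = (log(81) + exp(6)) - (exp(2)) = -exp(2) + log(81) + exp(6).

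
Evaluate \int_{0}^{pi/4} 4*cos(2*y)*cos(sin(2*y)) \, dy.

2*sin(1)

Let u = sin(2*y), so du = 2*cos(2*y) dy. When y = 0, u = 0; when y = pi/4, u = 1.
The integral becomes 2·∫ cos(u) du from 0 to 1, with antiderivative 2*sin(u).
Back in y: F(y) = 2*sin(sin(2*y)).
Then F(pi/4) - F(0) = (2*sin(1)) - (0) = 2*sin(1).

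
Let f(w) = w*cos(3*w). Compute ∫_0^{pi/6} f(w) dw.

Integrate by parts once (u = w, dv = cos(3*w) dw).
An antiderivative is F(w) = w*sin(3*w)/3 + cos(3*w)/9.
Then F(pi/6) - F(0) = (pi/18) - (1/9) = -1/9 + pi/18.

-1/9 + pi/18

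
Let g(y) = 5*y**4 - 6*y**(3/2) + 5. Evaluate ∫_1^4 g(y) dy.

By the power rule, an antiderivative is F(y) = -12*y**(5/2)/5 + y**5 + 5*y.
Then F(4) - F(1) = (4836/5) - (18/5) = 4818/5.

4818/5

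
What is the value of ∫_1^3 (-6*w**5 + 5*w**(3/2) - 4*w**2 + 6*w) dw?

By the power rule, an antiderivative is F(w) = -w**6 + 2*w**(5/2) - 4*w**3/3 + 3*w**2.
Then F(3) - F(1) = (-738 + 18*sqrt(3)) - (8/3) = -2222/3 + 18*sqrt(3).

-2222/3 + 18*sqrt(3)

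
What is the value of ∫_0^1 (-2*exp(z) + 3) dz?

5 - 2*E

An antiderivative is F(z) = 3*z - 2*exp(z).
Then F(1) - F(0) = (3 - 2*E) - (-2) = 5 - 2*E.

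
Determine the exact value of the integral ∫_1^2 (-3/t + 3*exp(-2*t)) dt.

-3*log(2) - 3*exp(-4)/2 + 3*exp(-2)/2

An antiderivative is F(t) = -3*log(t) - 3*exp(-2*t)/2.
Then F(2) - F(1) = (-3*log(2) - 3*exp(-4)/2) - (-3*exp(-2)/2) = -3*log(2) - 3*exp(-4)/2 + 3*exp(-2)/2.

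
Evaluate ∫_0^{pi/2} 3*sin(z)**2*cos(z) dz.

Let u = sin(z), so du = cos(z) dz. When z = 0, u = 0; when z = pi/2, u = 1.
The integral becomes 3·∫ u**2 du from 0 to 1, with antiderivative u**3.
Back in z: F(z) = sin(z)**3.
Then F(pi/2) - F(0) = (1) - (0) = 1.

1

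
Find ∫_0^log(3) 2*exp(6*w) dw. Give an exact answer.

728/3

Let u = exp(w), so du = exp(w) dw. When w = 0, u = 1; when w = log(3), u = 3.
The integral becomes 2·∫ u**5 du from 1 to 3, with antiderivative u**6/3.
Back in w: F(w) = exp(6*w)/3.
Then F(log(3)) - F(0) = (243) - (1/3) = 728/3.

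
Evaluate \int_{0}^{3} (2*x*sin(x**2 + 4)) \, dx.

Let u = x**2 + 4, so du = 2*x dx. When x = 0, u = 4; when x = 3, u = 13.
The integral becomes ∫ sin(u) du from 4 to 13, with antiderivative -cos(u).
Back in x: F(x) = -cos(x**2 + 4).
Then F(3) - F(0) = (-cos(13)) - (-cos(4)) = -cos(13) + cos(4).

-cos(13) + cos(4)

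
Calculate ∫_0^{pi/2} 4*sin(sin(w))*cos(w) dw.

Let u = sin(w), so du = cos(w) dw. When w = 0, u = 0; when w = pi/2, u = 1.
The integral becomes 4·∫ sin(u) du from 0 to 1, with antiderivative -4*cos(u).
Back in w: F(w) = -4*cos(sin(w)).
Then F(pi/2) - F(0) = (-4*cos(1)) - (-4) = 4 - 4*cos(1).

4 - 4*cos(1)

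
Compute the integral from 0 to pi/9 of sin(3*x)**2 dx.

Use the identity sin^2(3*x) = (1 - cos(6*x))/2.
An antiderivative is F(x) = x/2 - sin(6*x)/12.
Then F(pi/9) - F(0) = (-sqrt(3)/24 + pi/18) - (0) = -sqrt(3)/24 + pi/18.

-sqrt(3)/24 + pi/18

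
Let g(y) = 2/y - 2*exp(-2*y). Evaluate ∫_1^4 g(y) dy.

An antiderivative is F(y) = 2*log(y) + exp(-2*y).
Then F(4) - F(1) = (exp(-8) + 4*log(2)) - (exp(-2)) = -exp(-2) + exp(-8) + 4*log(2).

-exp(-2) + exp(-8) + 4*log(2)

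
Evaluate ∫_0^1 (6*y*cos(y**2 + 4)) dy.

Let u = y**2 + 4, so du = 2*y dy. When y = 0, u = 4; when y = 1, u = 5.
The integral becomes 3·∫ cos(u) du from 4 to 5, with antiderivative 3*sin(u).
Back in y: F(y) = 3*sin(y**2 + 4).
Then F(1) - F(0) = (3*sin(5)) - (3*sin(4)) = 3*sin(5) - 3*sin(4).

3*sin(5) - 3*sin(4)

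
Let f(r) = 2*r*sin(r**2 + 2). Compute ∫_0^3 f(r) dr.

cos(2) - cos(11)

Let u = r**2 + 2, so du = 2*r dr. When r = 0, u = 2; when r = 3, u = 11.
The integral becomes ∫ sin(u) du from 2 to 11, with antiderivative -cos(u).
Back in r: F(r) = -cos(r**2 + 2).
Then F(3) - F(0) = (-cos(11)) - (-cos(2)) = cos(2) - cos(11).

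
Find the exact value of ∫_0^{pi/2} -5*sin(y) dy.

An antiderivative is F(y) = 5*cos(y).
Then F(pi/2) - F(0) = (0) - (5) = -5.

-5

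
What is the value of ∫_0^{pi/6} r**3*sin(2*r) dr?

-3*sqrt(3)/16 - pi**3/864 + sqrt(3)*pi**2/96 + pi/16

Integrate by parts 3 times (u = r^3, dv = sin(2*r) dr).
An antiderivative is F(r) = -r**3*cos(2*r)/2 + 3*r**2*sin(2*r)/4 + 3*r*cos(2*r)/4 - 3*sin(2*r)/8.
Then F(pi/6) - F(0) = (-3*sqrt(3)/16 - pi**3/864 + sqrt(3)*pi**2/96 + pi/16) - (0) = -3*sqrt(3)/16 - pi**3/864 + sqrt(3)*pi**2/96 + pi/16.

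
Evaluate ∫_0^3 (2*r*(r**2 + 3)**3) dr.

Let u = r**2 + 3, so du = 2*r dr. When r = 0, u = 3; when r = 3, u = 12.
The integral becomes ∫ u**3 du from 3 to 12, with antiderivative u**4/4.
Back in r: F(r) = (r**2 + 3)**4/4.
Then F(3) - F(0) = (5184) - (81/4) = 20655/4.

20655/4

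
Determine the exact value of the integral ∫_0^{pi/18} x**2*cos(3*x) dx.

-1/27 + pi**2/1944 + sqrt(3)*pi/162

Integrate by parts twice (u = x^2, dv = cos(3*x) dx).
An antiderivative is F(x) = x**2*sin(3*x)/3 + 2*x*cos(3*x)/9 - 2*sin(3*x)/27.
Then F(pi/18) - F(0) = (-1/27 + pi**2/1944 + sqrt(3)*pi/162) - (0) = -1/27 + pi**2/1944 + sqrt(3)*pi/162.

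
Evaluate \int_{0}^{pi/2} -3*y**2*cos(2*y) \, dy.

3*pi/4

Integrate by parts twice (u = y^2, dv = -3*cos(2*y) dy).
An antiderivative is F(y) = -3*y**2*sin(2*y)/2 - 3*y*cos(2*y)/2 + 3*sin(2*y)/4.
Then F(pi/2) - F(0) = (3*pi/4) - (0) = 3*pi/4.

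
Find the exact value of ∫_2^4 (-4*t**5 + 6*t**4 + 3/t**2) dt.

-29937/20

By the power rule, an antiderivative is F(t) = -2*t**6/3 + 6*t**5/5 - 3/t.
Then F(4) - F(2) = (-90157/60) - (-173/30) = -29937/20.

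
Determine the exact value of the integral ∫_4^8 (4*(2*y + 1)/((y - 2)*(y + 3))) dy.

Factor the denominator: y**2 + y - 6 = (y + 3)(y - 2).
Partial fractions: 4*(2*y + 1)/((y - 2)*(y + 3)) = 4/(y + 3) + 4/(y - 2).
An antiderivative is F(y) = 4*log(y - 2) + 4*log(y + 3).
Then F(8) - F(4) = (4*log(2) + 4*log(3) + 4*log(11)) - (4*log(2) + 4*log(7)) = -4*log(7) + 4*log(3) + 4*log(11).

-4*log(7) + 4*log(3) + 4*log(11)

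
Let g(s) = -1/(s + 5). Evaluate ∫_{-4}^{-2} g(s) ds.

-log(3)

An antiderivative is F(s) = -log(s + 5).
Then F(-2) - F(-4) = (-log(3)) - (0) = -log(3).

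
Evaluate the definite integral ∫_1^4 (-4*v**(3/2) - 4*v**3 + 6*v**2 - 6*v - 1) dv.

-1133/5

By the power rule, an antiderivative is F(v) = -8*v**(5/2)/5 - v**4 + 2*v**3 - 3*v**2 - v.
Then F(4) - F(1) = (-1156/5) - (-23/5) = -1133/5.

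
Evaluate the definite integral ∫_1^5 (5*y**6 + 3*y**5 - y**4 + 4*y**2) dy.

6631316/105

By the power rule, an antiderivative is F(y) = 5*y**7/7 + y**6/2 - y**5/5 + 4*y**3/3.
Then F(5) - F(1) = (2652625/42) - (493/210) = 6631316/105.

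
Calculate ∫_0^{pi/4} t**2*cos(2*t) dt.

Integrate by parts twice (u = t^2, dv = cos(2*t) dt).
An antiderivative is F(t) = t**2*sin(2*t)/2 + t*cos(2*t)/2 - sin(2*t)/4.
Then F(pi/4) - F(0) = (-1/4 + pi**2/32) - (0) = -1/4 + pi**2/32.

-1/4 + pi**2/32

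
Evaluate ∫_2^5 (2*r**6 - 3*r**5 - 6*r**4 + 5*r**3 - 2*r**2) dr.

By the power rule, an antiderivative is F(r) = 2*r**7/7 - r**6/2 - 6*r**5/5 + 5*r**4/4 - 2*r**3/3.
Then F(5) - F(2) = (962375/84) - (-2012/105) = 1606641/140.

1606641/140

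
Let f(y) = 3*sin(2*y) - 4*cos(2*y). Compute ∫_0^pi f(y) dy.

0

An antiderivative is F(y) = -2*sin(2*y) - 3*cos(2*y)/2.
Then F(pi) - F(0) = (-3/2) - (-3/2) = 0.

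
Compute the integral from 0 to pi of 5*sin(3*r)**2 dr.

5*pi/2

Use the identity sin^2(3*r) = (1 - cos(6*r))/2.
An antiderivative is F(r) = 5*r/2 - 5*sin(6*r)/12.
Then F(pi) - F(0) = (5*pi/2) - (0) = 5*pi/2.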